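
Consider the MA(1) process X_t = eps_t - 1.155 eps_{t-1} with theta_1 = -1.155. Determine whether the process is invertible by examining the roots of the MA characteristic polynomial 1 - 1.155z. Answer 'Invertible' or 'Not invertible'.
\text{Not invertible}

The MA(q) characteristic polynomial is P(z) = 1 - 1.155z.
Invertibility requires all roots to lie outside the unit circle, i.e. |z| > 1 for every root.
This is linear in z: 1 + (-1.155) z = 0  =>  z = -1/(-1.155) = 0.865801,  |z| = 0.865801.
Moduli of all roots: 0.8658.
All moduli strictly greater than 1? No.
Verdict: Not invertible.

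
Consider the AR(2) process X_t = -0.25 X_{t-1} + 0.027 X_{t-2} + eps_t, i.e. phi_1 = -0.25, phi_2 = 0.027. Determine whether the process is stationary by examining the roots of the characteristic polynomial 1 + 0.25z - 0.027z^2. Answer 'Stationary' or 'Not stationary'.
\text{Stationary}

The AR(p) characteristic polynomial is P(z) = 1 + 0.25z - 0.027z^2.
Stationarity requires all roots to lie outside the unit circle, i.e. |z| > 1 for every root.
Set 1 + (0.25) z + (-0.027) z^2 = 0, i.e. a z^2 + b z + c = 0 with a = -0.027, b = 0.25, c = 1.
Discriminant D = b^2 - 4ac = (0.25)^2 - 4*(-0.027)*1 = 0.0625 - (-0.108) = 0.1705.
D >= 0, so the roots are real: z = (-b +/- sqrt(D)) / (2a) = (-0.25 +/- 0.412916) / (-0.054).
  z_1 = (-0.25 + 0.412916) / (-0.054) = -3.017,   |z_1| = 3.017.
  z_2 = (-0.25 - 0.412916) / (-0.054) = 12.2762,   |z_2| = 12.2762.
Moduli of all roots: 3.0170, 12.2762.
All moduli strictly greater than 1? Yes.
Verdict: Stationary.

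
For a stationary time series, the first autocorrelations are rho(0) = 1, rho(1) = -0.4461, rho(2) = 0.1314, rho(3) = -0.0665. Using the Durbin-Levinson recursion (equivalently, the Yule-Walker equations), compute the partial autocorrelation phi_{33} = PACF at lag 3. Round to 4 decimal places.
\phi_{33} = -0.0510

The PACF at lag k is phi_{kk}, the last component of the solution
to the Yule-Walker system G_k phi = r_k where
  (G_k)_{ij} = rho(|i - j|), (r_k)_i = rho(i), i,j = 1..k.
Equivalently, Durbin-Levinson gives phi_{kk} iteratively:
  phi_{11} = rho(1)
  phi_{kk} = [rho(k) - sum_{j=1..k-1} phi_{k-1,j} rho(k-j)]
            / [1 - sum_{j=1..k-1} phi_{k-1,j} rho(j)],
  phi_{k,j} = phi_{k-1,j} - phi_{kk} phi_{k-1,k-j},  j = 1..k-1.
Step k = 1:
  phi_11 = rho(1) = -0.4461.
Step k = 2:
  phi_22 = [rho(2) - phi_11 rho(1)] / [1 - phi_11 rho(1)] = [0.1314 - (-0.4461)(-0.4461)] / [1 - (-0.4461)(-0.4461)]
         = -0.06760521 / 0.80099479 = -0.084402.
  Update: phi_21 = phi_11 - phi_22 phi_11 = -0.4461 - (-0.084402)(-0.4461) = -0.483752.
Step k = 3:
  phi_33 = [rho(3) - phi_21 rho(2) - phi_22 rho(1)] / [1 - phi_21 rho(1) - phi_22 rho(2)]
    numerator   = -0.0665 - (-0.483752)(0.1314) - (-0.084402)(-0.4461) = -0.04058658
    denominator = 1 - (-0.483752)(-0.4461) - (-0.084402)(0.1314) = 0.7952888
  phi_33 = -0.04058658 / 0.7952888 = -0.051.
Therefore phi_{33} = -0.0510.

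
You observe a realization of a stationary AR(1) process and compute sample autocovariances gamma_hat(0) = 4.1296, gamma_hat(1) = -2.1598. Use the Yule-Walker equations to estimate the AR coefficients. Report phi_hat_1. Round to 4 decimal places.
\hat\phi_{1} = -0.5230

The Yule-Walker equations for an AR(p) process read, in matrix form,
  Gamma_p phi = r_p,   with   (Gamma_p)_{ij} = gamma(|i - j|),
                       (r_p)_i = gamma(i),   i,j = 1..p.
Substitute the sample gammas (Toeplitz matrix and right-hand side of size 1):
  Gamma_p = [[4.1296]]
  r_p     = [-2.1598]
With p = 1 this is the single equation gamma(0) phi_1 = gamma(1):
  phi_hat_1 = gamma(1) / gamma(0) = -2.1598 / 4.1296 = -0.5230.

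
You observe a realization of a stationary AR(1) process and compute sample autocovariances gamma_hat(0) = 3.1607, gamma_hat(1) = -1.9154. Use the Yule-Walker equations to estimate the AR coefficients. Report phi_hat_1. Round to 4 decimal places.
\hat\phi_{1} = -0.6060

The Yule-Walker equations for an AR(p) process read, in matrix form,
  Gamma_p phi = r_p,   with   (Gamma_p)_{ij} = gamma(|i - j|),
                       (r_p)_i = gamma(i),   i,j = 1..p.
Substitute the sample gammas (Toeplitz matrix and right-hand side of size 1):
  Gamma_p = [[3.1607]]
  r_p     = [-1.9154]
With p = 1 this is the single equation gamma(0) phi_1 = gamma(1):
  phi_hat_1 = gamma(1) / gamma(0) = -1.9154 / 3.1607 = -0.6060.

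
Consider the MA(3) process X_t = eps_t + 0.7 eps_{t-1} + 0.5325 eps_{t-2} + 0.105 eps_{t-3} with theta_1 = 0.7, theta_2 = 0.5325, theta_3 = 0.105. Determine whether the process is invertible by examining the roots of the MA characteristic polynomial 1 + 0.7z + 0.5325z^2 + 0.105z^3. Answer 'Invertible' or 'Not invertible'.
\text{Invertible}

The MA(q) characteristic polynomial is P(z) = 1 + 0.7z + 0.5325z^2 + 0.105z^3.
Invertibility requires all roots to lie outside the unit circle, i.e. |z| > 1 for every root.
Degree 3: look for a simple real root z0 first, then factor out (1 - z/z0) and solve the remaining quadratic.
Testing z0 = -4: P(-4) = 1 + (0.7)(-4) + (0.5325)(-4)^2 + (0.105)(-4)^3
  = 1 + (-2.8) + (8.52) + (-6.72) = 0.  So z_0 = -4 is a root, |z_0| = 4.
Divide out the factor (1 + 0.25 z) = (1 - z/z0) (since 1/z0 = -0.25):
  P(z) = (1 + 0.25 z)(1 + (0.45) z + (0.42) z^2)
  [check: z-coef 0.45 - (-0.25) = 0.7; z^2-coef 0.42 - (-0.25)(0.45) = 0.5325; z^3-coef -(-0.25)(0.42) = 0.105.]
Remaining roots from the quadratic factor 1 + (0.45) z + (0.42) z^2:
  Set 1 + (0.45) z + (0.42) z^2 = 0, i.e. a z^2 + b z + c = 0 with a = 0.42, b = 0.45, c = 1.
  Discriminant D = b^2 - 4ac = (0.45)^2 - 4*(0.42)*1 = 0.2025 - (1.68) = -1.4775.
  D < 0, so the roots are the complex-conjugate pair z = (-b +/- i sqrt(-D)) / (2a) = -0.5357 +/- 1.4471i.
  For a conjugate pair |z|^2 = z * conj(z) = (product of roots) = c/a = 1/(0.42) = 2.380952, so |z| = sqrt(2.380952) = 1.543 for both roots.
Moduli of all roots: 4.0000, 1.5430, 1.5430.
All moduli strictly greater than 1? Yes.
Verdict: Invertible.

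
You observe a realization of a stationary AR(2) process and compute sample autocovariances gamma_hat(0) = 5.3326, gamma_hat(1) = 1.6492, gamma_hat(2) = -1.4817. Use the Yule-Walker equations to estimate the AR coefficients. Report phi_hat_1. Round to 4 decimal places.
\hat\phi_{1} = 0.4370

The Yule-Walker equations for an AR(p) process read, in matrix form,
  Gamma_p phi = r_p,   with   (Gamma_p)_{ij} = gamma(|i - j|),
                       (r_p)_i = gamma(i),   i,j = 1..p.
Substitute the sample gammas (Toeplitz matrix and right-hand side of size 2):
  Gamma_p = [[5.3326, 1.6492], [1.6492, 5.3326]]
  r_p     = [1.6492, -1.4817]
Written out:
  5.3326 phi_1 + 1.6492 phi_2 = 1.6492
  1.6492 phi_1 + 5.3326 phi_2 = -1.4817
Solve by Cramer's rule:
  det = gamma(0)^2 - gamma(1)^2 = (5.3326)^2 - (1.6492)^2 = 28.43662276 - 2.71986064 = 25.71676212
  phi_hat_1 = [gamma(1) gamma(0) - gamma(1) gamma(2)] / det = [(1.6492)(5.3326) - (1.6492)(-1.4817)] / 25.71676212 = 11.23814356 / 25.71676212 = 0.437
  phi_hat_2 = [gamma(0) gamma(2) - gamma(1)^2] / det = [(5.3326)(-1.4817) - (1.6492)^2] / 25.71676212 = -10.62117406 / 25.71676212 = -0.413
So phi_hat = [0.4370, -0.4130].
Therefore phi_hat_1 = 0.4370.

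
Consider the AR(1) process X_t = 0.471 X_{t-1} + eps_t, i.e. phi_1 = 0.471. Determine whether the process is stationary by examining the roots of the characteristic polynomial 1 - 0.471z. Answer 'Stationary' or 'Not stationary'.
\text{Stationary}

The AR(p) characteristic polynomial is P(z) = 1 - 0.471z.
Stationarity requires all roots to lie outside the unit circle, i.e. |z| > 1 for every root.
This is linear in z: 1 + (-0.471) z = 0  =>  z = -1/(-0.471) = 2.123142,  |z| = 2.123142.
Moduli of all roots: 2.1231.
All moduli strictly greater than 1? Yes.
Verdict: Stationary.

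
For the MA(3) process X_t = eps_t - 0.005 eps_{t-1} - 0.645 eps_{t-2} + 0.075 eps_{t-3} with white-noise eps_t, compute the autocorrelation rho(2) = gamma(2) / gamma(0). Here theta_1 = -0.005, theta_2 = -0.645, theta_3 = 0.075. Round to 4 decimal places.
\rho(2) = -0.4540

For an MA(q) process with theta_0 = 1, the autocovariance is
  gamma(k) = sigma^2 * sum_{i=0..q-k} theta_i * theta_{i+k},
and rho(k) = gamma(k) / gamma(0). Sigma^2 cancels.
  numerator   = (1)*(-0.645) + (-0.005)*(0.075) = -0.645375.
  denominator = (1)^2 + (-0.005)^2 + (-0.645)^2 + (0.075)^2 = 1.421675.
  rho(2) = -0.645375 / 1.421675 = -0.4540.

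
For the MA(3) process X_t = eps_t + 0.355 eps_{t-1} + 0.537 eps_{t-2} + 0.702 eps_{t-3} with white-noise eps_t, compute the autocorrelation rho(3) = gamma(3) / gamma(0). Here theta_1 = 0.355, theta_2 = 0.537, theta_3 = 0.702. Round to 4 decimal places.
\rho(3) = 0.3681

For an MA(q) process with theta_0 = 1, the autocovariance is
  gamma(k) = sigma^2 * sum_{i=0..q-k} theta_i * theta_{i+k},
and rho(k) = gamma(k) / gamma(0). Sigma^2 cancels.
  numerator   = (1)*(0.702) = 0.702.
  denominator = (1)^2 + (0.355)^2 + (0.537)^2 + (0.702)^2 = 1.907198.
  rho(3) = 0.702 / 1.907198 = 0.3681.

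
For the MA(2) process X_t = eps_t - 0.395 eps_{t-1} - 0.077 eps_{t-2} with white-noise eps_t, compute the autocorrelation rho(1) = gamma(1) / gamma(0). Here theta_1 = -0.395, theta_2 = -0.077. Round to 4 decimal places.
\rho(1) = -0.3138

For an MA(q) process with theta_0 = 1, the autocovariance is
  gamma(k) = sigma^2 * sum_{i=0..q-k} theta_i * theta_{i+k},
and rho(k) = gamma(k) / gamma(0). Sigma^2 cancels.
  numerator   = (1)*(-0.395) + (-0.395)*(-0.077) = -0.364585.
  denominator = (1)^2 + (-0.395)^2 + (-0.077)^2 = 1.161954.
  rho(1) = -0.364585 / 1.161954 = -0.3138.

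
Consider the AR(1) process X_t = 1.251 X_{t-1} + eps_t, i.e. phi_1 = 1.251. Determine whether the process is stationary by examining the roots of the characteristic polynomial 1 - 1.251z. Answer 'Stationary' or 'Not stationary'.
\text{Not stationary}

The AR(p) characteristic polynomial is P(z) = 1 - 1.251z.
Stationarity requires all roots to lie outside the unit circle, i.e. |z| > 1 for every root.
This is linear in z: 1 + (-1.251) z = 0  =>  z = -1/(-1.251) = 0.799361,  |z| = 0.799361.
Moduli of all roots: 0.7994.
All moduli strictly greater than 1? No.
Verdict: Not stationary.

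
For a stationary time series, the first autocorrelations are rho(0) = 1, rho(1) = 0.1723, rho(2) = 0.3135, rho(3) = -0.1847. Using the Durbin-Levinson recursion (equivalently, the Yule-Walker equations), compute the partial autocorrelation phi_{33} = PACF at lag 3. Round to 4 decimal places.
\phi_{33} = -0.3080

The PACF at lag k is phi_{kk}, the last component of the solution
to the Yule-Walker system G_k phi = r_k where
  (G_k)_{ij} = rho(|i - j|), (r_k)_i = rho(i), i,j = 1..k.
Equivalently, Durbin-Levinson gives phi_{kk} iteratively:
  phi_{11} = rho(1)
  phi_{kk} = [rho(k) - sum_{j=1..k-1} phi_{k-1,j} rho(k-j)]
            / [1 - sum_{j=1..k-1} phi_{k-1,j} rho(j)],
  phi_{k,j} = phi_{k-1,j} - phi_{kk} phi_{k-1,k-j},  j = 1..k-1.
Step k = 1:
  phi_11 = rho(1) = 0.1723.
Step k = 2:
  phi_22 = [rho(2) - phi_11 rho(1)] / [1 - phi_11 rho(1)] = [0.3135 - (0.1723)(0.1723)] / [1 - (0.1723)(0.1723)]
         = 0.28381271 / 0.97031271 = 0.292496.
  Update: phi_21 = phi_11 - phi_22 phi_11 = 0.1723 - (0.292496)(0.1723) = 0.121903.
Step k = 3:
  phi_33 = [rho(3) - phi_21 rho(2) - phi_22 rho(1)] / [1 - phi_21 rho(1) - phi_22 rho(2)]
    numerator   = -0.1847 - (0.121903)(0.3135) - (0.292496)(0.1723) = -0.27331365
    denominator = 1 - (0.121903)(0.1723) - (0.292496)(0.3135) = 0.88729859
  phi_33 = -0.27331365 / 0.88729859 = -0.308.
Therefore phi_{33} = -0.3080.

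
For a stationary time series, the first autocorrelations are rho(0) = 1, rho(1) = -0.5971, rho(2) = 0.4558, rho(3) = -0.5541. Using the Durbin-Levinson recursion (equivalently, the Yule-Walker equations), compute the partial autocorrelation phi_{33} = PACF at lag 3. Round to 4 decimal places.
\phi_{33} = -0.3690

The PACF at lag k is phi_{kk}, the last component of the solution
to the Yule-Walker system G_k phi = r_k where
  (G_k)_{ij} = rho(|i - j|), (r_k)_i = rho(i), i,j = 1..k.
Equivalently, Durbin-Levinson gives phi_{kk} iteratively:
  phi_{11} = rho(1)
  phi_{kk} = [rho(k) - sum_{j=1..k-1} phi_{k-1,j} rho(k-j)]
            / [1 - sum_{j=1..k-1} phi_{k-1,j} rho(j)],
  phi_{k,j} = phi_{k-1,j} - phi_{kk} phi_{k-1,k-j},  j = 1..k-1.
Step k = 1:
  phi_11 = rho(1) = -0.5971.
Step k = 2:
  phi_22 = [rho(2) - phi_11 rho(1)] / [1 - phi_11 rho(1)] = [0.4558 - (-0.5971)(-0.5971)] / [1 - (-0.5971)(-0.5971)]
         = 0.09927159 / 0.64347159 = 0.154275.
  Update: phi_21 = phi_11 - phi_22 phi_11 = -0.5971 - (0.154275)(-0.5971) = -0.504982.
Step k = 3:
  phi_33 = [rho(3) - phi_21 rho(2) - phi_22 rho(1)] / [1 - phi_21 rho(1) - phi_22 rho(2)]
    numerator   = -0.5541 - (-0.504982)(0.4558) - (0.154275)(-0.5971) = -0.23181142
    denominator = 1 - (-0.504982)(-0.5971) - (0.154275)(0.4558) = 0.62815646
  phi_33 = -0.23181142 / 0.62815646 = -0.369.
Therefore phi_{33} = -0.3690.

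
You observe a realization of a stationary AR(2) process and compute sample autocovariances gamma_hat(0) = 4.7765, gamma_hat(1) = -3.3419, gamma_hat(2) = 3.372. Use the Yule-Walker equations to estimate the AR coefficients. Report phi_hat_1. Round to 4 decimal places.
\hat\phi_{1} = -0.4030

The Yule-Walker equations for an AR(p) process read, in matrix form,
  Gamma_p phi = r_p,   with   (Gamma_p)_{ij} = gamma(|i - j|),
                       (r_p)_i = gamma(i),   i,j = 1..p.
Substitute the sample gammas (Toeplitz matrix and right-hand side of size 2):
  Gamma_p = [[4.7765, -3.3419], [-3.3419, 4.7765]]
  r_p     = [-3.3419, 3.372]
Written out:
  4.7765 phi_1 - 3.3419 phi_2 = -3.3419
  -3.3419 phi_1 + 4.7765 phi_2 = 3.372
Solve by Cramer's rule:
  det = gamma(0)^2 - gamma(1)^2 = (4.7765)^2 - (-3.3419)^2 = 22.81495225 - 11.16829561 = 11.64665664
  phi_hat_1 = [gamma(1) gamma(0) - gamma(1) gamma(2)] / det = [(-3.3419)(4.7765) - (-3.3419)(3.372)] / 11.64665664 = -4.69369855 / 11.64665664 = -0.403
  phi_hat_2 = [gamma(0) gamma(2) - gamma(1)^2] / det = [(4.7765)(3.372) - (-3.3419)^2] / 11.64665664 = 4.93806239 / 11.64665664 = 0.424
So phi_hat = [-0.4030, 0.4240].
Therefore phi_hat_1 = -0.4030.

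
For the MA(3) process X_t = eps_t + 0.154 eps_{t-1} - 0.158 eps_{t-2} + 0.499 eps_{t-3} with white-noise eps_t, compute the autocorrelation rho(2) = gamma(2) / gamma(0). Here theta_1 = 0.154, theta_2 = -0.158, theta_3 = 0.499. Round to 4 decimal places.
\rho(2) = -0.0625

For an MA(q) process with theta_0 = 1, the autocovariance is
  gamma(k) = sigma^2 * sum_{i=0..q-k} theta_i * theta_{i+k},
and rho(k) = gamma(k) / gamma(0). Sigma^2 cancels.
  numerator   = (1)*(-0.158) + (0.154)*(0.499) = -0.081154.
  denominator = (1)^2 + (0.154)^2 + (-0.158)^2 + (0.499)^2 = 1.297681.
  rho(2) = -0.081154 / 1.297681 = -0.0625.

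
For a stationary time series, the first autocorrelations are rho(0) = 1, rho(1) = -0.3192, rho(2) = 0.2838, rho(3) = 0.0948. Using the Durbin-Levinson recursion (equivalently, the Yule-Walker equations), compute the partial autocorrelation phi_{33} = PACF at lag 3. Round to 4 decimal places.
\phi_{33} = 0.2690

The PACF at lag k is phi_{kk}, the last component of the solution
to the Yule-Walker system G_k phi = r_k where
  (G_k)_{ij} = rho(|i - j|), (r_k)_i = rho(i), i,j = 1..k.
Equivalently, Durbin-Levinson gives phi_{kk} iteratively:
  phi_{11} = rho(1)
  phi_{kk} = [rho(k) - sum_{j=1..k-1} phi_{k-1,j} rho(k-j)]
            / [1 - sum_{j=1..k-1} phi_{k-1,j} rho(j)],
  phi_{k,j} = phi_{k-1,j} - phi_{kk} phi_{k-1,k-j},  j = 1..k-1.
Step k = 1:
  phi_11 = rho(1) = -0.3192.
Step k = 2:
  phi_22 = [rho(2) - phi_11 rho(1)] / [1 - phi_11 rho(1)] = [0.2838 - (-0.3192)(-0.3192)] / [1 - (-0.3192)(-0.3192)]
         = 0.18191136 / 0.89811136 = 0.202549.
  Update: phi_21 = phi_11 - phi_22 phi_11 = -0.3192 - (0.202549)(-0.3192) = -0.254546.
Step k = 3:
  phi_33 = [rho(3) - phi_21 rho(2) - phi_22 rho(1)] / [1 - phi_21 rho(1) - phi_22 rho(2)]
    numerator   = 0.0948 - (-0.254546)(0.2838) - (0.202549)(-0.3192) = 0.23169385
    denominator = 1 - (-0.254546)(-0.3192) - (0.202549)(0.2838) = 0.86126544
  phi_33 = 0.23169385 / 0.86126544 = 0.269.
Therefore phi_{33} = 0.2690.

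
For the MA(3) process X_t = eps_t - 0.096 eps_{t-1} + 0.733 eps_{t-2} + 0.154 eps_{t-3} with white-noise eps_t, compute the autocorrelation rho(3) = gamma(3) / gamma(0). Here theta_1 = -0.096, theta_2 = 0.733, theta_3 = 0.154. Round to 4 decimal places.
\rho(3) = 0.0981

For an MA(q) process with theta_0 = 1, the autocovariance is
  gamma(k) = sigma^2 * sum_{i=0..q-k} theta_i * theta_{i+k},
and rho(k) = gamma(k) / gamma(0). Sigma^2 cancels.
  numerator   = (1)*(0.154) = 0.154.
  denominator = (1)^2 + (-0.096)^2 + (0.733)^2 + (0.154)^2 = 1.570221.
  rho(3) = 0.154 / 1.570221 = 0.0981.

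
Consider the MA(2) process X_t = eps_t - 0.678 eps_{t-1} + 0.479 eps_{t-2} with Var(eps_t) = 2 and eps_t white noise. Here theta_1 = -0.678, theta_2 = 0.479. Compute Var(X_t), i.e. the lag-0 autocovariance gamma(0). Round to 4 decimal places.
\gamma(0) = 3.3783

For an MA(q) process X_t = eps_t + sum_i theta_i eps_{t-i} with
Var(eps_t) = sigma^2, the variance is
  gamma(0) = sigma^2 * (1 + sum_i theta_i^2).
  sum_i theta_i^2 = (-0.678)^2 + (0.479)^2 = 0.459684 + 0.229441 = 0.689125.
  gamma(0) = 2 * (1 + 0.689125) = 2 * 1.689125 = 3.37825, which rounds to 3.3783.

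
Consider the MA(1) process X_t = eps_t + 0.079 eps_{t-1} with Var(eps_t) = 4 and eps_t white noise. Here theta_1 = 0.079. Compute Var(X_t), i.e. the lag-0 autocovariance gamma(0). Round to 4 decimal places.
\gamma(0) = 4.0250

For an MA(q) process X_t = eps_t + sum_i theta_i eps_{t-i} with
Var(eps_t) = sigma^2, the variance is
  gamma(0) = sigma^2 * (1 + sum_i theta_i^2).
  sum_i theta_i^2 = (0.079)^2 = 0.006241.
  gamma(0) = 4 * (1 + 0.006241) = 4 * 1.006241 = 4.024964, which rounds to 4.0250.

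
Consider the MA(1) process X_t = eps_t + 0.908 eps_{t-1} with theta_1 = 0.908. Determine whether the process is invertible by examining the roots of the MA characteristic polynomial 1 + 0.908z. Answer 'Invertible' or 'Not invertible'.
\text{Invertible}

The MA(q) characteristic polynomial is P(z) = 1 + 0.908z.
Invertibility requires all roots to lie outside the unit circle, i.e. |z| > 1 for every root.
This is linear in z: 1 + (0.908) z = 0  =>  z = -1/(0.908) = -1.101322,  |z| = 1.101322.
Moduli of all roots: 1.1013.
All moduli strictly greater than 1? Yes.
Verdict: Invertible.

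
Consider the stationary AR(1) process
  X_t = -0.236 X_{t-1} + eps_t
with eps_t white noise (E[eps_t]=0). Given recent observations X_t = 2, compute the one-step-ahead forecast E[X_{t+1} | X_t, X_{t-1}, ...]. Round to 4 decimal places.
E[X_{t+1} \mid \mathcal F_t] = -0.4720

For an AR(p) model X_t = c + sum_i phi_i X_{t-i} + eps_t, the
one-step-ahead conditional mean is
  E[X_{t+1} | X_t, ...] = c + sum_i phi_i X_{t+1-i}.
Substitute known values:
  E[X_{t+1} | ...] = (-0.236) * (2)
                   = -0.4720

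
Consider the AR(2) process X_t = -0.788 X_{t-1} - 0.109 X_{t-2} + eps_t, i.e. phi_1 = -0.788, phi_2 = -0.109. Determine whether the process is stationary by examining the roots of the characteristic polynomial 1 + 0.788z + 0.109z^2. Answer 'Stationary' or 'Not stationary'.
\text{Stationary}

The AR(p) characteristic polynomial is P(z) = 1 + 0.788z + 0.109z^2.
Stationarity requires all roots to lie outside the unit circle, i.e. |z| > 1 for every root.
Set 1 + (0.788) z + (0.109) z^2 = 0, i.e. a z^2 + b z + c = 0 with a = 0.109, b = 0.788, c = 1.
Discriminant D = b^2 - 4ac = (0.788)^2 - 4*(0.109)*1 = 0.620944 - (0.436) = 0.184944.
D >= 0, so the roots are real: z = (-b +/- sqrt(D)) / (2a) = (-0.788 +/- 0.430051) / (0.218).
  z_1 = (-0.788 + 0.430051) / (0.218) = -1.642,   |z_1| = 1.642.
  z_2 = (-0.788 - 0.430051) / (0.218) = -5.5874,   |z_2| = 5.5874.
Moduli of all roots: 1.6420, 5.5874.
All moduli strictly greater than 1? Yes.
Verdict: Stationary.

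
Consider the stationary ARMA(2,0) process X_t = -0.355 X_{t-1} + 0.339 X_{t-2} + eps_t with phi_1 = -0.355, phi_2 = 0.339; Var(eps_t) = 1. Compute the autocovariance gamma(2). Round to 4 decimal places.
\gamma(2) = 0.8410

Multiply the model equation by X_{t-k} and take expectations. With theta_0 = psi_0 = 1 and psi_j the MA(infinity) weights, this gives
  gamma(k) - sum_i phi_i gamma(k-i) = c_k,
  c_k = sigma^2 * sum_{j=k..q} theta_j psi_{j-k}   (c_k = 0 for k > q),
using gamma(-m) = gamma(m).
Pure AR (q = 0): c_0 = sigma^2 = 1, c_k = 0 for k >= 1.
Equations for k = 0, 1, 2 (AR order 2, c_2 = 0):
  (E0) gamma(0) = phi_1 gamma(1) + phi_2 gamma(2) + c_0
  (E1) gamma(1) = phi_1 gamma(0) + phi_2 gamma(1) + c_1
  (E2) gamma(2) = phi_1 gamma(1) + phi_2 gamma(0)
From (E1): gamma(1) = A gamma(0) + B with
  A = phi_1 / (1 - phi_2) = -0.355 / 0.661 = -0.537065,   B = c_1 / (1 - phi_2) = 0 / 0.661 = 0.
Insert (E2) into (E0): gamma(0) (1 - phi_2^2) = phi_1 (1 + phi_2) gamma(1) + c_0.
  phi_1 (1 + phi_2) = (-0.355)(1.339) = -0.475345,   1 - phi_2^2 = 0.885079.
Replace gamma(1) by A gamma(0) + B and collect gamma(0):
  gamma(0) [0.885079 - (-0.475345)(-0.537065)] = c_0 = 1
  gamma(0) * 0.629788 = 1
  gamma(0) = 1 / 0.629788 = 1.587836.
  gamma(1) = A gamma(0) = (-0.537065)(1.587836) = -0.852771.
  gamma(2) = phi_1 gamma(1) + phi_2 gamma(0) = (-0.355)(-0.852771) + (0.339)(1.587836) = 0.84101.
Therefore gamma(2) = 0.8410 (to 4 decimal places).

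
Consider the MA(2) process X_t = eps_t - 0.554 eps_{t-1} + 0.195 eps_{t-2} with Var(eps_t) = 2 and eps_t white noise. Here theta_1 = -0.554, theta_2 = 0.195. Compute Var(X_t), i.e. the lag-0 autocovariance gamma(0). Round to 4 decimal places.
\gamma(0) = 2.6899

For an MA(q) process X_t = eps_t + sum_i theta_i eps_{t-i} with
Var(eps_t) = sigma^2, the variance is
  gamma(0) = sigma^2 * (1 + sum_i theta_i^2).
  sum_i theta_i^2 = (-0.554)^2 + (0.195)^2 = 0.306916 + 0.038025 = 0.344941.
  gamma(0) = 2 * (1 + 0.344941) = 2 * 1.344941 = 2.689882, which rounds to 2.6899.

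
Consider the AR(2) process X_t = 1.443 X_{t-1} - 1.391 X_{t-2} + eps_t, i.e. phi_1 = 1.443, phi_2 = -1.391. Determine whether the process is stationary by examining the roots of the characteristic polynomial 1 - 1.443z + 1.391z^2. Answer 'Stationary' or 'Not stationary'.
\text{Not stationary}

The AR(p) characteristic polynomial is P(z) = 1 - 1.443z + 1.391z^2.
Stationarity requires all roots to lie outside the unit circle, i.e. |z| > 1 for every root.
Set 1 + (-1.443) z + (1.391) z^2 = 0, i.e. a z^2 + b z + c = 0 with a = 1.391, b = -1.443, c = 1.
Discriminant D = b^2 - 4ac = (-1.443)^2 - 4*(1.391)*1 = 2.082249 - (5.564) = -3.481751.
D < 0, so the roots are the complex-conjugate pair z = (-b +/- i sqrt(-D)) / (2a) = 0.5187 +/- 0.6707i.
For a conjugate pair |z|^2 = z * conj(z) = (product of roots) = c/a = 1/(1.391) = 0.718907, so |z| = sqrt(0.718907) = 0.8479 for both roots.
Moduli of all roots: 0.8479, 0.8479.
All moduli strictly greater than 1? No.
Verdict: Not stationary.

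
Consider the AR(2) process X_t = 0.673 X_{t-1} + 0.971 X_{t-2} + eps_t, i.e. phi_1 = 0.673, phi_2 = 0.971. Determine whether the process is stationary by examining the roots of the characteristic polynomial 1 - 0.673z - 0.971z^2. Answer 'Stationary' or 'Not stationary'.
\text{Not stationary}

The AR(p) characteristic polynomial is P(z) = 1 - 0.673z - 0.971z^2.
Stationarity requires all roots to lie outside the unit circle, i.e. |z| > 1 for every root.
Set 1 + (-0.673) z + (-0.971) z^2 = 0, i.e. a z^2 + b z + c = 0 with a = -0.971, b = -0.673, c = 1.
Discriminant D = b^2 - 4ac = (-0.673)^2 - 4*(-0.971)*1 = 0.452929 - (-3.884) = 4.336929.
D >= 0, so the roots are real: z = (-b +/- sqrt(D)) / (2a) = (0.673 +/- 2.082529) / (-1.942).
  z_1 = (0.673 + 2.082529) / (-1.942) = -1.4189,   |z_1| = 1.4189.
  z_2 = (0.673 - 2.082529) / (-1.942) = 0.7258,   |z_2| = 0.7258.
Moduli of all roots: 1.4189, 0.7258.
All moduli strictly greater than 1? No.
Verdict: Not stationary.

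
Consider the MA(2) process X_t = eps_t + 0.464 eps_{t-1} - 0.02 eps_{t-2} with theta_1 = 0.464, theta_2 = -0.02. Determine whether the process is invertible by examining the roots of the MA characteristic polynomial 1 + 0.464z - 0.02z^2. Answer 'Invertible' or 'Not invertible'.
\text{Invertible}

The MA(q) characteristic polynomial is P(z) = 1 + 0.464z - 0.02z^2.
Invertibility requires all roots to lie outside the unit circle, i.e. |z| > 1 for every root.
Set 1 + (0.464) z + (-0.02) z^2 = 0, i.e. a z^2 + b z + c = 0 with a = -0.02, b = 0.464, c = 1.
Discriminant D = b^2 - 4ac = (0.464)^2 - 4*(-0.02)*1 = 0.215296 - (-0.08) = 0.295296.
D >= 0, so the roots are real: z = (-b +/- sqrt(D)) / (2a) = (-0.464 +/- 0.543411) / (-0.04).
  z_1 = (-0.464 + 0.543411) / (-0.04) = -1.9853,   |z_1| = 1.9853.
  z_2 = (-0.464 - 0.543411) / (-0.04) = 25.1853,   |z_2| = 25.1853.
Moduli of all roots: 1.9853, 25.1853.
All moduli strictly greater than 1? Yes.
Verdict: Invertible.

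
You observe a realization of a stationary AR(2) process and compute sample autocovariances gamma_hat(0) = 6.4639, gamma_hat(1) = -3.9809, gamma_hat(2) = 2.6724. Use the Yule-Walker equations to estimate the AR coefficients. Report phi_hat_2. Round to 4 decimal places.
\hat\phi_{2} = 0.0550

The Yule-Walker equations for an AR(p) process read, in matrix form,
  Gamma_p phi = r_p,   with   (Gamma_p)_{ij} = gamma(|i - j|),
                       (r_p)_i = gamma(i),   i,j = 1..p.
Substitute the sample gammas (Toeplitz matrix and right-hand side of size 2):
  Gamma_p = [[6.4639, -3.9809], [-3.9809, 6.4639]]
  r_p     = [-3.9809, 2.6724]
Written out:
  6.4639 phi_1 - 3.9809 phi_2 = -3.9809
  -3.9809 phi_1 + 6.4639 phi_2 = 2.6724
Solve by Cramer's rule:
  det = gamma(0)^2 - gamma(1)^2 = (6.4639)^2 - (-3.9809)^2 = 41.78200321 - 15.84756481 = 25.9344384
  phi_hat_1 = [gamma(1) gamma(0) - gamma(1) gamma(2)] / det = [(-3.9809)(6.4639) - (-3.9809)(2.6724)] / 25.9344384 = -15.09358235 / 25.9344384 = -0.582
  phi_hat_2 = [gamma(0) gamma(2) - gamma(1)^2] / det = [(6.4639)(2.6724) - (-3.9809)^2] / 25.9344384 = 1.42656155 / 25.9344384 = 0.055
So phi_hat = [-0.5820, 0.0550].
Therefore phi_hat_2 = 0.0550.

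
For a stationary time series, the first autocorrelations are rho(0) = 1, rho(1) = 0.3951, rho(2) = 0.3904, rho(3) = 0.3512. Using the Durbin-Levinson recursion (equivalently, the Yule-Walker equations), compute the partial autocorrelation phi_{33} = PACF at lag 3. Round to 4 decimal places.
\phi_{33} = 0.1670

The PACF at lag k is phi_{kk}, the last component of the solution
to the Yule-Walker system G_k phi = r_k where
  (G_k)_{ij} = rho(|i - j|), (r_k)_i = rho(i), i,j = 1..k.
Equivalently, Durbin-Levinson gives phi_{kk} iteratively:
  phi_{11} = rho(1)
  phi_{kk} = [rho(k) - sum_{j=1..k-1} phi_{k-1,j} rho(k-j)]
            / [1 - sum_{j=1..k-1} phi_{k-1,j} rho(j)],
  phi_{k,j} = phi_{k-1,j} - phi_{kk} phi_{k-1,k-j},  j = 1..k-1.
Step k = 1:
  phi_11 = rho(1) = 0.3951.
Step k = 2:
  phi_22 = [rho(2) - phi_11 rho(1)] / [1 - phi_11 rho(1)] = [0.3904 - (0.3951)(0.3951)] / [1 - (0.3951)(0.3951)]
         = 0.23429599 / 0.84389599 = 0.277636.
  Update: phi_21 = phi_11 - phi_22 phi_11 = 0.3951 - (0.277636)(0.3951) = 0.285406.
Step k = 3:
  phi_33 = [rho(3) - phi_21 rho(2) - phi_22 rho(1)] / [1 - phi_21 rho(1) - phi_22 rho(2)]
    numerator   = 0.3512 - (0.285406)(0.3904) - (0.277636)(0.3951) = 0.13008348
    denominator = 1 - (0.285406)(0.3951) - (0.277636)(0.3904) = 0.77884697
  phi_33 = 0.13008348 / 0.77884697 = 0.167.
Therefore phi_{33} = 0.1670.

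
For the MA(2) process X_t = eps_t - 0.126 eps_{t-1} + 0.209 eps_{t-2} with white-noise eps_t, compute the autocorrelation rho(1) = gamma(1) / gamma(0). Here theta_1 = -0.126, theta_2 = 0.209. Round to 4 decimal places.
\rho(1) = -0.1438

For an MA(q) process with theta_0 = 1, the autocovariance is
  gamma(k) = sigma^2 * sum_{i=0..q-k} theta_i * theta_{i+k},
and rho(k) = gamma(k) / gamma(0). Sigma^2 cancels.
  numerator   = (1)*(-0.126) + (-0.126)*(0.209) = -0.152334.
  denominator = (1)^2 + (-0.126)^2 + (0.209)^2 = 1.059557.
  rho(1) = -0.152334 / 1.059557 = -0.1438.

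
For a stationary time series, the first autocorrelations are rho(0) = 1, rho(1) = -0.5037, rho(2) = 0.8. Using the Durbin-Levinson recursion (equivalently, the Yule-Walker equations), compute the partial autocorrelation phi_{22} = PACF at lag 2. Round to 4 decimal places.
\phi_{22} = 0.7320

The PACF at lag k is phi_{kk}, the last component of the solution
to the Yule-Walker system G_k phi = r_k where
  (G_k)_{ij} = rho(|i - j|), (r_k)_i = rho(i), i,j = 1..k.
Equivalently, Durbin-Levinson gives phi_{kk} iteratively:
  phi_{11} = rho(1)
  phi_{kk} = [rho(k) - sum_{j=1..k-1} phi_{k-1,j} rho(k-j)]
            / [1 - sum_{j=1..k-1} phi_{k-1,j} rho(j)],
  phi_{k,j} = phi_{k-1,j} - phi_{kk} phi_{k-1,k-j},  j = 1..k-1.
Step k = 1:
  phi_11 = rho(1) = -0.5037.
Step k = 2:
  phi_22 = [rho(2) - phi_11 rho(1)] / [1 - phi_11 rho(1)] = [0.8 - (-0.5037)(-0.5037)] / [1 - (-0.5037)(-0.5037)]
         = 0.54628631 / 0.74628631 = 0.732.
Therefore phi_{22} = 0.7320.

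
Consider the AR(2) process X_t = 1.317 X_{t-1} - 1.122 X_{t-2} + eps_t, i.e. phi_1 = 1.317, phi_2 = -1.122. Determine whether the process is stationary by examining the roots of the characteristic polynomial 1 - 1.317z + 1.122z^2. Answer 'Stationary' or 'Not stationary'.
\text{Not stationary}

The AR(p) characteristic polynomial is P(z) = 1 - 1.317z + 1.122z^2.
Stationarity requires all roots to lie outside the unit circle, i.e. |z| > 1 for every root.
Set 1 + (-1.317) z + (1.122) z^2 = 0, i.e. a z^2 + b z + c = 0 with a = 1.122, b = -1.317, c = 1.
Discriminant D = b^2 - 4ac = (-1.317)^2 - 4*(1.122)*1 = 1.734489 - (4.488) = -2.753511.
D < 0, so the roots are the complex-conjugate pair z = (-b +/- i sqrt(-D)) / (2a) = 0.5869 +/- 0.7395i.
For a conjugate pair |z|^2 = z * conj(z) = (product of roots) = c/a = 1/(1.122) = 0.891266, so |z| = sqrt(0.891266) = 0.9441 for both roots.
Moduli of all roots: 0.9441, 0.9441.
All moduli strictly greater than 1? No.
Verdict: Not stationary.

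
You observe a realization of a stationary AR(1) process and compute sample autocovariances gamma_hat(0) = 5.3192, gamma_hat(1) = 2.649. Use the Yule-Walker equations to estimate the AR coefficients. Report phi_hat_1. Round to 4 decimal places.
\hat\phi_{1} = 0.4980

The Yule-Walker equations for an AR(p) process read, in matrix form,
  Gamma_p phi = r_p,   with   (Gamma_p)_{ij} = gamma(|i - j|),
                       (r_p)_i = gamma(i),   i,j = 1..p.
Substitute the sample gammas (Toeplitz matrix and right-hand side of size 1):
  Gamma_p = [[5.3192]]
  r_p     = [2.649]
With p = 1 this is the single equation gamma(0) phi_1 = gamma(1):
  phi_hat_1 = gamma(1) / gamma(0) = 2.649 / 5.3192 = 0.4980.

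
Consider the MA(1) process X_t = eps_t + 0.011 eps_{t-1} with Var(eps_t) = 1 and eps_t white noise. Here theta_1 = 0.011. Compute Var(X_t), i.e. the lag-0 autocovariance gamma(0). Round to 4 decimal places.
\gamma(0) = 1.0001

For an MA(q) process X_t = eps_t + sum_i theta_i eps_{t-i} with
Var(eps_t) = sigma^2, the variance is
  gamma(0) = sigma^2 * (1 + sum_i theta_i^2).
  sum_i theta_i^2 = (0.011)^2 = 0.000121.
  gamma(0) = 1 * (1 + 0.000121) = 1 * 1.000121 = 1.000121, which rounds to 1.0001.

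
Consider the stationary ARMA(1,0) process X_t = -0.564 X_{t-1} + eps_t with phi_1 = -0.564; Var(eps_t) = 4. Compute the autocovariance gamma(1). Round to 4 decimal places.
\gamma(1) = -3.3084

Multiply the model equation by X_{t-k} and take expectations. With theta_0 = psi_0 = 1 and psi_j the MA(infinity) weights, this gives
  gamma(k) - sum_i phi_i gamma(k-i) = c_k,
  c_k = sigma^2 * sum_{j=k..q} theta_j psi_{j-k}   (c_k = 0 for k > q),
using gamma(-m) = gamma(m).
Pure AR (q = 0): c_0 = sigma^2 = 4, c_k = 0 for k >= 1.
Equations for k = 0 and k = 1 (AR order 1):
  gamma(0) = phi_1 gamma(1) + c_0
  gamma(1) = phi_1 gamma(0) + c_1
Substituting the second into the first: gamma(0) (1 - phi_1^2) = c_0 + phi_1 c_1, so
  gamma(0) = c_0 / (1 - phi_1^2) = 4 / (1 - (-0.564)^2) = 4 / 0.681904 = 5.865928.
  gamma(1) = phi_1 gamma(0) = (-0.564)(5.865928) = -3.308384.
Therefore gamma(1) = -3.3084 (to 4 decimal places).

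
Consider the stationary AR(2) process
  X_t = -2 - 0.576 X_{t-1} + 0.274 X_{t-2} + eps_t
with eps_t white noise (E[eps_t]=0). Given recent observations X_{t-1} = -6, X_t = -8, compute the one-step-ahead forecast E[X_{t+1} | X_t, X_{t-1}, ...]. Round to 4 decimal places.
E[X_{t+1} \mid \mathcal F_t] = 0.9640

For an AR(p) model X_t = c + sum_i phi_i X_{t-i} + eps_t, the
one-step-ahead conditional mean is
  E[X_{t+1} | X_t, ...] = c + sum_i phi_i X_{t+1-i}.
Substitute known values:
  E[X_{t+1} | ...] = -2 + (-0.576) * (-8) + (0.274) * (-6)
                   = 0.9640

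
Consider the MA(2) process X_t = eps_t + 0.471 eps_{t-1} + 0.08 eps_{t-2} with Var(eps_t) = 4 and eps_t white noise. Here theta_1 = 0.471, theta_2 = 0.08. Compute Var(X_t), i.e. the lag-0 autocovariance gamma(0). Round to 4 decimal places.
\gamma(0) = 4.9130

For an MA(q) process X_t = eps_t + sum_i theta_i eps_{t-i} with
Var(eps_t) = sigma^2, the variance is
  gamma(0) = sigma^2 * (1 + sum_i theta_i^2).
  sum_i theta_i^2 = (0.471)^2 + (0.08)^2 = 0.221841 + 0.0064 = 0.228241.
  gamma(0) = 4 * (1 + 0.228241) = 4 * 1.228241 = 4.912964, which rounds to 4.9130.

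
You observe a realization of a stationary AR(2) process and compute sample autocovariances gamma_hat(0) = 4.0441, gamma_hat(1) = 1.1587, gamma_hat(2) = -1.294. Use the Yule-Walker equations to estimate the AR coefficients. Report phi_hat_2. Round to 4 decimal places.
\hat\phi_{2} = -0.4380

The Yule-Walker equations for an AR(p) process read, in matrix form,
  Gamma_p phi = r_p,   with   (Gamma_p)_{ij} = gamma(|i - j|),
                       (r_p)_i = gamma(i),   i,j = 1..p.
Substitute the sample gammas (Toeplitz matrix and right-hand side of size 2):
  Gamma_p = [[4.0441, 1.1587], [1.1587, 4.0441]]
  r_p     = [1.1587, -1.294]
Written out:
  4.0441 phi_1 + 1.1587 phi_2 = 1.1587
  1.1587 phi_1 + 4.0441 phi_2 = -1.294
Solve by Cramer's rule:
  det = gamma(0)^2 - gamma(1)^2 = (4.0441)^2 - (1.1587)^2 = 16.35474481 - 1.34258569 = 15.01215912
  phi_hat_1 = [gamma(1) gamma(0) - gamma(1) gamma(2)] / det = [(1.1587)(4.0441) - (1.1587)(-1.294)] / 15.01215912 = 6.18525647 / 15.01215912 = 0.412
  phi_hat_2 = [gamma(0) gamma(2) - gamma(1)^2] / det = [(4.0441)(-1.294) - (1.1587)^2] / 15.01215912 = -6.57565109 / 15.01215912 = -0.438
So phi_hat = [0.4120, -0.4380].
Therefore phi_hat_2 = -0.4380.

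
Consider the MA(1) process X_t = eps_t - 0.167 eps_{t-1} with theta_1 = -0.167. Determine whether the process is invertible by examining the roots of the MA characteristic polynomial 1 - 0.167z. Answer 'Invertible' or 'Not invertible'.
\text{Invertible}

The MA(q) characteristic polynomial is P(z) = 1 - 0.167z.
Invertibility requires all roots to lie outside the unit circle, i.e. |z| > 1 for every root.
This is linear in z: 1 + (-0.167) z = 0  =>  z = -1/(-0.167) = 5.988024,  |z| = 5.988024.
Moduli of all roots: 5.9880.
All moduli strictly greater than 1? Yes.
Verdict: Invertible.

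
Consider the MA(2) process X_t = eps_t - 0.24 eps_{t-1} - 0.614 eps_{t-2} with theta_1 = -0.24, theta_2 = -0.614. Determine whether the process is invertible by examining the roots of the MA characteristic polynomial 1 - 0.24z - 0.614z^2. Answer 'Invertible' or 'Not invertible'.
\text{Invertible}

The MA(q) characteristic polynomial is P(z) = 1 - 0.24z - 0.614z^2.
Invertibility requires all roots to lie outside the unit circle, i.e. |z| > 1 for every root.
Set 1 + (-0.24) z + (-0.614) z^2 = 0, i.e. a z^2 + b z + c = 0 with a = -0.614, b = -0.24, c = 1.
Discriminant D = b^2 - 4ac = (-0.24)^2 - 4*(-0.614)*1 = 0.0576 - (-2.456) = 2.5136.
D >= 0, so the roots are real: z = (-b +/- sqrt(D)) / (2a) = (0.24 +/- 1.585434) / (-1.228).
  z_1 = (0.24 + 1.585434) / (-1.228) = -1.4865,   |z_1| = 1.4865.
  z_2 = (0.24 - 1.585434) / (-1.228) = 1.0956,   |z_2| = 1.0956.
Moduli of all roots: 1.4865, 1.0956.
All moduli strictly greater than 1? Yes.
Verdict: Invertible.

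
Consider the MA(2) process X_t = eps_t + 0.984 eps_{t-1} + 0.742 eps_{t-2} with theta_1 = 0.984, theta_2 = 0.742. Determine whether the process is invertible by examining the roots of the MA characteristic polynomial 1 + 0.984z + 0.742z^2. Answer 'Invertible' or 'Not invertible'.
\text{Invertible}

The MA(q) characteristic polynomial is P(z) = 1 + 0.984z + 0.742z^2.
Invertibility requires all roots to lie outside the unit circle, i.e. |z| > 1 for every root.
Set 1 + (0.984) z + (0.742) z^2 = 0, i.e. a z^2 + b z + c = 0 with a = 0.742, b = 0.984, c = 1.
Discriminant D = b^2 - 4ac = (0.984)^2 - 4*(0.742)*1 = 0.968256 - (2.968) = -1.999744.
D < 0, so the roots are the complex-conjugate pair z = (-b +/- i sqrt(-D)) / (2a) = -0.6631 +/- 0.9529i.
For a conjugate pair |z|^2 = z * conj(z) = (product of roots) = c/a = 1/(0.742) = 1.347709, so |z| = sqrt(1.347709) = 1.1609 for both roots.
Moduli of all roots: 1.1609, 1.1609.
All moduli strictly greater than 1? Yes.
Verdict: Invertible.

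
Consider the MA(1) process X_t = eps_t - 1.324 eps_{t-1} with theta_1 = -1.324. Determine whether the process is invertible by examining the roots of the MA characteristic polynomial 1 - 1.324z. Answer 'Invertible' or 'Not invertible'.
\text{Not invertible}

The MA(q) characteristic polynomial is P(z) = 1 - 1.324z.
Invertibility requires all roots to lie outside the unit circle, i.e. |z| > 1 for every root.
This is linear in z: 1 + (-1.324) z = 0  =>  z = -1/(-1.324) = 0.755287,  |z| = 0.755287.
Moduli of all roots: 0.7553.
All moduli strictly greater than 1? No.
Verdict: Not invertible.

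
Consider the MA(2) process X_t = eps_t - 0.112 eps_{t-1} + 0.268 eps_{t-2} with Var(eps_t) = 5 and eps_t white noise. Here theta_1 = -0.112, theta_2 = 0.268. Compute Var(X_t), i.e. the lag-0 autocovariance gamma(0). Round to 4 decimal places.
\gamma(0) = 5.4218

For an MA(q) process X_t = eps_t + sum_i theta_i eps_{t-i} with
Var(eps_t) = sigma^2, the variance is
  gamma(0) = sigma^2 * (1 + sum_i theta_i^2).
  sum_i theta_i^2 = (-0.112)^2 + (0.268)^2 = 0.012544 + 0.071824 = 0.084368.
  gamma(0) = 5 * (1 + 0.084368) = 5 * 1.084368 = 5.42184, which rounds to 5.4218.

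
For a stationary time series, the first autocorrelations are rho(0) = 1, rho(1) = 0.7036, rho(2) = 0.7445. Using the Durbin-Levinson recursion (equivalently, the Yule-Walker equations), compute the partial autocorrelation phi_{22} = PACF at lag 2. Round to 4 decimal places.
\phi_{22} = 0.4940

The PACF at lag k is phi_{kk}, the last component of the solution
to the Yule-Walker system G_k phi = r_k where
  (G_k)_{ij} = rho(|i - j|), (r_k)_i = rho(i), i,j = 1..k.
Equivalently, Durbin-Levinson gives phi_{kk} iteratively:
  phi_{11} = rho(1)
  phi_{kk} = [rho(k) - sum_{j=1..k-1} phi_{k-1,j} rho(k-j)]
            / [1 - sum_{j=1..k-1} phi_{k-1,j} rho(j)],
  phi_{k,j} = phi_{k-1,j} - phi_{kk} phi_{k-1,k-j},  j = 1..k-1.
Step k = 1:
  phi_11 = rho(1) = 0.7036.
Step k = 2:
  phi_22 = [rho(2) - phi_11 rho(1)] / [1 - phi_11 rho(1)] = [0.7445 - (0.7036)(0.7036)] / [1 - (0.7036)(0.7036)]
         = 0.24944704 / 0.50494704 = 0.494.
Therefore phi_{22} = 0.4940.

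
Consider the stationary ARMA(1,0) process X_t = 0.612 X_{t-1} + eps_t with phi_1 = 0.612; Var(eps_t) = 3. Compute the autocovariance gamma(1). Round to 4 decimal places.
\gamma(1) = 2.9355

Multiply the model equation by X_{t-k} and take expectations. With theta_0 = psi_0 = 1 and psi_j the MA(infinity) weights, this gives
  gamma(k) - sum_i phi_i gamma(k-i) = c_k,
  c_k = sigma^2 * sum_{j=k..q} theta_j psi_{j-k}   (c_k = 0 for k > q),
using gamma(-m) = gamma(m).
Pure AR (q = 0): c_0 = sigma^2 = 3, c_k = 0 for k >= 1.
Equations for k = 0 and k = 1 (AR order 1):
  gamma(0) = phi_1 gamma(1) + c_0
  gamma(1) = phi_1 gamma(0) + c_1
Substituting the second into the first: gamma(0) (1 - phi_1^2) = c_0 + phi_1 c_1, so
  gamma(0) = c_0 / (1 - phi_1^2) = 3 / (1 - (0.612)^2) = 3 / 0.625456 = 4.7965.
  gamma(1) = phi_1 gamma(0) = (0.612)(4.7965) = 2.935458.
Therefore gamma(1) = 2.9355 (to 4 decimal places).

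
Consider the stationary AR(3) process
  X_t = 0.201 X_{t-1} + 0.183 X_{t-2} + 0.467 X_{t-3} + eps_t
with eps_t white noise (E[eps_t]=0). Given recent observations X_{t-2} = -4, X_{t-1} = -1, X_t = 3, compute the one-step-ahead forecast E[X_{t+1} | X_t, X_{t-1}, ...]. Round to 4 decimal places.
E[X_{t+1} \mid \mathcal F_t] = -1.4480

For an AR(p) model X_t = c + sum_i phi_i X_{t-i} + eps_t, the
one-step-ahead conditional mean is
  E[X_{t+1} | X_t, ...] = c + sum_i phi_i X_{t+1-i}.
Substitute known values:
  E[X_{t+1} | ...] = (0.201) * (3) + (0.183) * (-1) + (0.467) * (-4)
                   = -1.4480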